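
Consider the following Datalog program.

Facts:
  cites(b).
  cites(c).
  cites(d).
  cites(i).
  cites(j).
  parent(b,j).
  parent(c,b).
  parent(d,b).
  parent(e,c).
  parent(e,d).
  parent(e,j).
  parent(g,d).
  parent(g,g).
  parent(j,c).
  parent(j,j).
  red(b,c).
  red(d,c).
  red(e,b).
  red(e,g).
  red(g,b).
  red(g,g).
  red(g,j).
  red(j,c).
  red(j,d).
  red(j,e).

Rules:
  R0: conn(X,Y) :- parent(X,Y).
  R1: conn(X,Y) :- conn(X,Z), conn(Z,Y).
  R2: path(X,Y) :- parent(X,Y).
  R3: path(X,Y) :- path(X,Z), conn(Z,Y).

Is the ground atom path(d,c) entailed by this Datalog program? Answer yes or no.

yes

round 1: derive conn(b,j) via R0 from parent(b,j)
round 1: derive conn(c,b) via R0 from parent(c,b)
round 1: derive conn(d,b) via R0 from parent(d,b)
round 1: derive conn(e,c) via R0 from parent(e,c)
round 1: derive conn(e,d) via R0 from parent(e,d)
round 1: derive conn(e,j) via R0 from parent(e,j)
round 1: derive conn(g,d) via R0 from parent(g,d)
round 1: derive conn(g,g) via R0 from parent(g,g)
round 1: derive conn(j,c) via R0 from parent(j,c)
round 1: derive conn(j,j) via R0 from parent(j,j)
round 1: derive path(b,j) via R2 from parent(b,j)
round 1: derive path(c,b) via R2 from parent(c,b)
round 1: derive path(d,b) via R2 from parent(d,b)
round 1: derive path(e,c) via R2 from parent(e,c)
round 1: derive path(e,d) via R2 from parent(e,d)
round 1: derive path(e,j) via R2 from parent(e,j)
round 1: derive path(g,d) via R2 from parent(g,d)
round 1: derive path(g,g) via R2 from parent(g,g)
round 1: derive path(j,c) via R2 from parent(j,c)
round 1: derive path(j,j) via R2 from parent(j,j)
round 2: derive conn(b,c) via R1 from conn(b,j), conn(j,c)
round 2: derive conn(c,j) via R1 from conn(c,b), conn(b,j)
round 2: derive conn(d,j) via R1 from conn(d,b), conn(b,j)
round 2: derive conn(e,b) via R1 from conn(e,c), conn(c,b)
round 2: derive conn(g,b) via R1 from conn(g,d), conn(d,b)
round 2: derive conn(j,b) via R1 from conn(j,c), conn(c,b)
round 2: derive path(b,c) via R3 from path(b,j), conn(j,c)
round 2: derive path(c,j) via R3 from path(c,b), conn(b,j)
round 2: derive path(d,j) via R3 from path(d,b), conn(b,j)
round 2: derive path(e,b) via R3 from path(e,c), conn(c,b)
round 2: derive path(g,b) via R3 from path(g,d), conn(d,b)
round 2: derive path(j,b) via R3 from path(j,c), conn(c,b)
round 3: derive conn(b,b) via R1 from conn(b,c), conn(c,b)
round 3: derive conn(c,c) via R1 from conn(c,b), conn(b,c)
round 3: derive conn(d,c) via R1 from conn(d,b), conn(b,c)
round 3: derive conn(g,c) via R1 from conn(g,b), conn(b,c)
round 3: derive conn(g,j) via R1 from conn(g,b), conn(b,j)
round 3: derive path(b,b) via R3 from path(b,c), conn(c,b)
round 3: derive path(c,c) via R3 from path(c,b), conn(b,c)
round 3: derive path(d,c) via R3 from path(d,b), conn(b,c)
round 3: derive path(g,c) via R3 from path(g,b), conn(b,c)
round 3: derive path(g,j) via R3 from path(g,b), conn(b,j)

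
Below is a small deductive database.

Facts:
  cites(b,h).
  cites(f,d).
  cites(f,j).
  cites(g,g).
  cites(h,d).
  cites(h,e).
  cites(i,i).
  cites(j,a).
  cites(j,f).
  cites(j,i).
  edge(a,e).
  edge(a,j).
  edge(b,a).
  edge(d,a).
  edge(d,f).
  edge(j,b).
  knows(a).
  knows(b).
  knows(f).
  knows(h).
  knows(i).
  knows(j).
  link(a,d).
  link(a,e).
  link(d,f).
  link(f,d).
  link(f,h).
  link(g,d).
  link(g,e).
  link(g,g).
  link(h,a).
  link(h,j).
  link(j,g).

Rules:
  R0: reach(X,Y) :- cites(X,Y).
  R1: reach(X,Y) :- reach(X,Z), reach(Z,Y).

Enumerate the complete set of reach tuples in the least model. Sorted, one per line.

reach(b,d)
reach(b,e)
reach(b,h)
reach(f,a)
reach(f,d)
reach(f,f)
reach(f,i)
reach(f,j)
reach(g,g)
reach(h,d)
reach(h,e)
reach(i,i)
reach(j,a)
reach(j,d)
reach(j,f)
reach(j,i)
reach(j,j)

round 1: derive reach(b,h) via R0 from cites(b,h)
round 1: derive reach(f,d) via R0 from cites(f,d)
round 1: derive reach(f,j) via R0 from cites(f,j)
round 1: derive reach(g,g) via R0 from cites(g,g)
round 1: derive reach(h,d) via R0 from cites(h,d)
round 1: derive reach(h,e) via R0 from cites(h,e)
round 1: derive reach(i,i) via R0 from cites(i,i)
round 1: derive reach(j,a) via R0 from cites(j,a)
round 1: derive reach(j,f) via R0 from cites(j,f)
round 1: derive reach(j,i) via R0 from cites(j,i)
round 2: derive reach(b,d) via R1 from reach(b,h), reach(h,d)
round 2: derive reach(b,e) via R1 from reach(b,h), reach(h,e)
round 2: derive reach(f,a) via R1 from reach(f,j), reach(j,a)
round 2: derive reach(f,f) via R1 from reach(f,j), reach(j,f)
round 2: derive reach(f,i) via R1 from reach(f,j), reach(j,i)
round 2: derive reach(j,d) via R1 from reach(j,f), reach(f,d)
round 2: derive reach(j,j) via R1 from reach(j,f), reach(f,j)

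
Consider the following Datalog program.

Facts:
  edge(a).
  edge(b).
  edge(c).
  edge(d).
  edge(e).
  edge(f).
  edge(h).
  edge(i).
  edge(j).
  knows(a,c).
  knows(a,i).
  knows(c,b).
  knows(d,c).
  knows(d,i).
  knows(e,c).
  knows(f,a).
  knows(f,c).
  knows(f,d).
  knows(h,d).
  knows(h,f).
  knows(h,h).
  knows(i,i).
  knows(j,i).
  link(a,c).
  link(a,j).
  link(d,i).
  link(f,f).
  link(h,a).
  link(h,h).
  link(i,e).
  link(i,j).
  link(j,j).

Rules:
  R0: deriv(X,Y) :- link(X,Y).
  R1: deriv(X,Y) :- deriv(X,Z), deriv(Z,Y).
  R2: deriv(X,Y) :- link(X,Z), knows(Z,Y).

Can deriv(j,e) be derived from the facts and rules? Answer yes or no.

yes

round 1: derive deriv(a,c) via R0 from link(a,c)
round 1: derive deriv(a,j) via R0 from link(a,j)
round 1: derive deriv(d,i) via R0 from link(d,i)
round 1: derive deriv(f,f) via R0 from link(f,f)
round 1: derive deriv(h,a) via R0 from link(h,a)
round 1: derive deriv(h,h) via R0 from link(h,h)
round 1: derive deriv(i,e) via R0 from link(i,e)
round 1: derive deriv(i,j) via R0 from link(i,j)
round 1: derive deriv(j,j) via R0 from link(j,j)
round 1: derive deriv(a,b) via R2 from link(a,c), knows(c,b)
round 1: derive deriv(a,i) via R2 from link(a,j), knows(j,i)
round 1: derive deriv(f,a) via R2 from link(f,f), knows(f,a)
round 1: derive deriv(f,c) via R2 from link(f,f), knows(f,c)
round 1: derive deriv(f,d) via R2 from link(f,f), knows(f,d)
round 1: derive deriv(h,c) via R2 from link(h,a), knows(a,c)
round 1: derive deriv(h,d) via R2 from link(h,h), knows(h,d)
round 1: derive deriv(h,f) via R2 from link(h,h), knows(h,f)
round 1: derive deriv(h,i) via R2 from link(h,a), knows(a,i)
round 1: derive deriv(i,c) via R2 from link(i,e), knows(e,c)
round 1: derive deriv(i,i) via R2 from link(i,j), knows(j,i)
round 1: derive deriv(j,i) via R2 from link(j,j), knows(j,i)
round 2: derive deriv(a,e) via R1 from deriv(a,i), deriv(i,e)
round 2: derive deriv(d,c) via R1 from deriv(d,i), deriv(i,c)
round 2: derive deriv(d,e) via R1 from deriv(d,i), deriv(i,e)
round 2: derive deriv(d,j) via R1 from deriv(d,i), deriv(i,j)
round 2: derive deriv(f,b) via R1 from deriv(f,a), deriv(a,b)
round 2: derive deriv(f,i) via R1 from deriv(f,a), deriv(a,i)
round 2: derive deriv(f,j) via R1 from deriv(f,a), deriv(a,j)
round 2: derive deriv(h,b) via R1 from deriv(h,a), deriv(a,b)
round 2: derive deriv(h,e) via R1 from deriv(h,i), deriv(i,e)
round 2: derive deriv(h,j) via R1 from deriv(h,a), deriv(a,j)
round 2: derive deriv(j,c) via R1 from deriv(j,i), deriv(i,c)
round 2: derive deriv(j,e) via R1 from deriv(j,i), deriv(i,e)
round 3: derive deriv(f,e) via R1 from deriv(f,a), deriv(a,e)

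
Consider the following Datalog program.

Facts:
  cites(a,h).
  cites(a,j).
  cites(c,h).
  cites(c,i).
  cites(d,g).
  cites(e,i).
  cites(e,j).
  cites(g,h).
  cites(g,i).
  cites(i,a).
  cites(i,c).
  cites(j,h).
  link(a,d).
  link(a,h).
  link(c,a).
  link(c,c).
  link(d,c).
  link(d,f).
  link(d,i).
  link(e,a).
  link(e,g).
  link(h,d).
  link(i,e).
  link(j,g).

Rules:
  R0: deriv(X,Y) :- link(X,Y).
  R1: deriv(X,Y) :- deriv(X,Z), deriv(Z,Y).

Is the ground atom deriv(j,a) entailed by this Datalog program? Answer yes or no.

no

round 1: derive deriv(a,d) via R0 from link(a,d)
round 1: derive deriv(a,h) via R0 from link(a,h)
round 1: derive deriv(c,a) via R0 from link(c,a)
round 1: derive deriv(c,c) via R0 from link(c,c)
round 1: derive deriv(d,c) via R0 from link(d,c)
round 1: derive deriv(d,f) via R0 from link(d,f)
round 1: derive deriv(d,i) via R0 from link(d,i)
round 1: derive deriv(e,a) via R0 from link(e,a)
round 1: derive deriv(e,g) via R0 from link(e,g)
round 1: derive deriv(h,d) via R0 from link(h,d)
round 1: derive deriv(i,e) via R0 from link(i,e)
round 1: derive deriv(j,g) via R0 from link(j,g)
round 2: derive deriv(a,c) via R1 from deriv(a,d), deriv(d,c)
round 2: derive deriv(a,f) via R1 from deriv(a,d), deriv(d,f)
round 2: derive deriv(a,i) via R1 from deriv(a,d), deriv(d,i)
round 2: derive deriv(c,d) via R1 from deriv(c,a), deriv(a,d)
round 2: derive deriv(c,h) via R1 from deriv(c,a), deriv(a,h)
round 2: derive deriv(d,a) via R1 from deriv(d,c), deriv(c,a)
round 2: derive deriv(d,e) via R1 from deriv(d,i), deriv(i,e)
round 2: derive deriv(e,d) via R1 from deriv(e,a), deriv(a,d)
round 2: derive deriv(e,h) via R1 from deriv(e,a), deriv(a,h)
round 2: derive deriv(h,c) via R1 from deriv(h,d), deriv(d,c)
round 2: derive deriv(h,f) via R1 from deriv(h,d), deriv(d,f)
round 2: derive deriv(h,i) via R1 from deriv(h,d), deriv(d,i)
round 2: derive deriv(i,a) via R1 from deriv(i,e), deriv(e,a)
round 2: derive deriv(i,g) via R1 from deriv(i,e), deriv(e,g)
round 3: derive deriv(a,a) via R1 from deriv(a,c), deriv(c,a)
round 3: derive deriv(a,e) via R1 from deriv(a,d), deriv(d,e)
round 3: derive deriv(a,g) via R1 from deriv(a,i), deriv(i,g)
round 3: derive deriv(c,e) via R1 from deriv(c,d), deriv(d,e)
round 3: derive deriv(c,f) via R1 from deriv(c,a), deriv(a,f)
round 3: derive deriv(c,i) via R1 from deriv(c,a), deriv(a,i)
round 3: derive deriv(d,d) via R1 from deriv(d,a), deriv(a,d)
round 3: derive deriv(d,g) via R1 from deriv(d,e), deriv(e,g)
round 3: derive deriv(d,h) via R1 from deriv(d,a), deriv(a,h)
round 3: derive deriv(e,c) via R1 from deriv(e,a), deriv(a,c)
round 3: derive deriv(e,e) via R1 from deriv(e,d), deriv(d,e)
round 3: derive deriv(e,f) via R1 from deriv(e,a), deriv(a,f)
round 3: derive deriv(e,i) via R1 from deriv(e,a), deriv(a,i)
round 3: derive deriv(h,a) via R1 from deriv(h,c), deriv(c,a)
round 3: derive deriv(h,e) via R1 from deriv(h,d), deriv(d,e)
round 3: derive deriv(h,g) via R1 from deriv(h,i), deriv(i,g)
round 3: derive deriv(h,h) via R1 from deriv(h,c), deriv(c,h)
round 3: derive deriv(i,c) via R1 from deriv(i,a), deriv(a,c)
round 3: derive deriv(i,d) via R1 from deriv(i,a), deriv(a,d)
round 3: derive deriv(i,f) via R1 from deriv(i,a), deriv(a,f)
round 3: derive deriv(i,h) via R1 from deriv(i,a), deriv(a,h)
round 3: derive deriv(i,i) via R1 from deriv(i,a), deriv(a,i)
round 4: derive deriv(c,g) via R1 from deriv(c,a), deriv(a,g)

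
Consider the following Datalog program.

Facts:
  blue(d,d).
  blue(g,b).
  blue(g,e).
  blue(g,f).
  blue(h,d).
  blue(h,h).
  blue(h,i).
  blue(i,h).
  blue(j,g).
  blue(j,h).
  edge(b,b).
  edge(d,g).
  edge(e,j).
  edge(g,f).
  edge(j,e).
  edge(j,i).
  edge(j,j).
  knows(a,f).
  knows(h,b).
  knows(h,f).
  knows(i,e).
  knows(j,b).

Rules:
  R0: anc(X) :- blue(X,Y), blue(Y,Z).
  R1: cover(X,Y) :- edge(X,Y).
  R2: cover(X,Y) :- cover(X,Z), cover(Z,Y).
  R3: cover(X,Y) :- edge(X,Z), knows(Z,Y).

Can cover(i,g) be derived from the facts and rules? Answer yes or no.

no

round 1: derive cover(b,b) via R1 from edge(b,b)
round 1: derive cover(d,g) via R1 from edge(d,g)
round 1: derive cover(e,j) via R1 from edge(e,j)
round 1: derive cover(g,f) via R1 from edge(g,f)
round 1: derive cover(j,e) via R1 from edge(j,e)
round 1: derive cover(j,i) via R1 from edge(j,i)
round 1: derive cover(j,j) via R1 from edge(j,j)
round 1: derive cover(e,b) via R3 from edge(e,j), knows(j,b)
round 1: derive cover(j,b) via R3 from edge(j,j), knows(j,b)
round 2: derive cover(d,f) via R2 from cover(d,g), cover(g,f)
round 2: derive cover(e,e) via R2 from cover(e,j), cover(j,e)
round 2: derive cover(e,i) via R2 from cover(e,j), cover(j,i)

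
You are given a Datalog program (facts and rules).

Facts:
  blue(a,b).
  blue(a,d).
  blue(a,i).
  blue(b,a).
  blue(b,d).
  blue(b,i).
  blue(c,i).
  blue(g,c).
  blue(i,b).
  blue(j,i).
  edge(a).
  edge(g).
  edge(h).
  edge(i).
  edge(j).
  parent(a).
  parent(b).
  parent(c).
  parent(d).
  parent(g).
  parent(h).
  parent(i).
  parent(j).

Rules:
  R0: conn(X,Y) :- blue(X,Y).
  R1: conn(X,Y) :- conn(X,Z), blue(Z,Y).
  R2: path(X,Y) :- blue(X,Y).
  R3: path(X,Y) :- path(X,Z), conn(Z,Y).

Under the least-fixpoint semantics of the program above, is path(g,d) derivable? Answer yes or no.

round 1: derive conn(a,b) via R0 from blue(a,b)
round 1: derive conn(a,d) via R0 from blue(a,d)
round 1: derive conn(a,i) via R0 from blue(a,i)
round 1: derive conn(b,a) via R0 from blue(b,a)
round 1: derive conn(b,d) via R0 from blue(b,d)
round 1: derive conn(b,i) via R0 from blue(b,i)
round 1: derive conn(c,i) via R0 from blue(c,i)
round 1: derive conn(g,c) via R0 from blue(g,c)
round 1: derive conn(i,b) via R0 from blue(i,b)
round 1: derive conn(j,i) via R0 from blue(j,i)
round 1: derive path(a,b) via R2 from blue(a,b)
round 1: derive path(a,d) via R2 from blue(a,d)
round 1: derive path(a,i) via R2 from blue(a,i)
round 1: derive path(b,a) via R2 from blue(b,a)
round 1: derive path(b,d) via R2 from blue(b,d)
round 1: derive path(b,i) via R2 from blue(b,i)
round 1: derive path(c,i) via R2 from blue(c,i)
round 1: derive path(g,c) via R2 from blue(g,c)
round 1: derive path(i,b) via R2 from blue(i,b)
round 1: derive path(j,i) via R2 from blue(j,i)
round 2: derive conn(a,a) via R1 from conn(a,b), blue(b,a)
round 2: derive conn(b,b) via R1 from conn(b,a), blue(a,b)
round 2: derive conn(c,b) via R1 from conn(c,i), blue(i,b)
round 2: derive conn(g,i) via R1 from conn(g,c), blue(c,i)
round 2: derive conn(i,a) via R1 from conn(i,b), blue(b,a)
round 2: derive conn(i,d) via R1 from conn(i,b), blue(b,d)
round 2: derive conn(i,i) via R1 from conn(i,b), blue(b,i)
round 2: derive conn(j,b) via R1 from conn(j,i), blue(i,b)
round 2: derive path(a,a) via R3 from path(a,b), conn(b,a)
round 2: derive path(b,b) via R3 from path(b,a), conn(a,b)
round 2: derive path(c,b) via R3 from path(c,i), conn(i,b)
round 2: derive path(g,i) via R3 from path(g,c), conn(c,i)
round 2: derive path(i,a) via R3 from path(i,b), conn(b,a)
round 2: derive path(i,d) via R3 from path(i,b), conn(b,d)
round 2: derive path(i,i) via R3 from path(i,b), conn(b,i)
round 2: derive path(j,b) via R3 from path(j,i), conn(i,b)
round 3: derive conn(c,a) via R1 from conn(c,b), blue(b,a)
round 3: derive conn(c,d) via R1 from conn(c,b), blue(b,d)
round 3: derive conn(g,b) via R1 from conn(g,i), blue(i,b)
round 3: derive conn(j,a) via R1 from conn(j,b), blue(b,a)
round 3: derive conn(j,d) via R1 from conn(j,b), blue(b,d)
round 3: derive path(c,a) via R3 from path(c,b), conn(b,a)
round 3: derive path(c,d) via R3 from path(c,b), conn(b,d)
round 3: derive path(g,a) via R3 from path(g,i), conn(i,a)
round 3: derive path(g,b) via R3 from path(g,c), conn(c,b)
round 3: derive path(g,d) via R3 from path(g,i), conn(i,d)
round 3: derive path(j,a) via R3 from path(j,b), conn(b,a)
round 3: derive path(j,d) via R3 from path(j,b), conn(b,d)
round 4: derive conn(g,a) via R1 from conn(g,b), blue(b,a)
round 4: derive conn(g,d) via R1 from conn(g,b), blue(b,d)

yes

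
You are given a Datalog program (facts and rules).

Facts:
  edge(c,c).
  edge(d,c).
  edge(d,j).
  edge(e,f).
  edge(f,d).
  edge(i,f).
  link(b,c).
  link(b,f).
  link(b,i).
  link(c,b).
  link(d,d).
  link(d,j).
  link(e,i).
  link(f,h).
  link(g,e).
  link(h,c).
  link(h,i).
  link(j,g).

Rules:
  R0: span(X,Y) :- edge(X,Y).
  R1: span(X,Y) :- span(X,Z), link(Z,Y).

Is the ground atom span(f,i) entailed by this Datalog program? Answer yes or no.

round 1: derive span(c,c) via R0 from edge(c,c)
round 1: derive span(d,c) via R0 from edge(d,c)
round 1: derive span(d,j) via R0 from edge(d,j)
round 1: derive span(e,f) via R0 from edge(e,f)
round 1: derive span(f,d) via R0 from edge(f,d)
round 1: derive span(i,f) via R0 from edge(i,f)
round 2: derive span(c,b) via R1 from span(c,c), link(c,b)
round 2: derive span(d,b) via R1 from span(d,c), link(c,b)
round 2: derive span(d,g) via R1 from span(d,j), link(j,g)
round 2: derive span(e,h) via R1 from span(e,f), link(f,h)
round 2: derive span(f,j) via R1 from span(f,d), link(d,j)
round 2: derive span(i,h) via R1 from span(i,f), link(f,h)
round 3: derive span(c,f) via R1 from span(c,b), link(b,f)
round 3: derive span(c,i) via R1 from span(c,b), link(b,i)
round 3: derive span(d,e) via R1 from span(d,g), link(g,e)
round 3: derive span(d,f) via R1 from span(d,b), link(b,f)
round 3: derive span(d,i) via R1 from span(d,b), link(b,i)
round 3: derive span(e,c) via R1 from span(e,h), link(h,c)
round 3: derive span(e,i) via R1 from span(e,h), link(h,i)
round 3: derive span(f,g) via R1 from span(f,j), link(j,g)
round 3: derive span(i,c) via R1 from span(i,h), link(h,c)
round 3: derive span(i,i) via R1 from span(i,h), link(h,i)
round 4: derive span(c,h) via R1 from span(c,f), link(f,h)
round 4: derive span(d,h) via R1 from span(d,f), link(f,h)
round 4: derive span(e,b) via R1 from span(e,c), link(c,b)
round 4: derive span(f,e) via R1 from span(f,g), link(g,e)
round 4: derive span(i,b) via R1 from span(i,c), link(c,b)
round 5: derive span(f,i) via R1 from span(f,e), link(e,i)

yes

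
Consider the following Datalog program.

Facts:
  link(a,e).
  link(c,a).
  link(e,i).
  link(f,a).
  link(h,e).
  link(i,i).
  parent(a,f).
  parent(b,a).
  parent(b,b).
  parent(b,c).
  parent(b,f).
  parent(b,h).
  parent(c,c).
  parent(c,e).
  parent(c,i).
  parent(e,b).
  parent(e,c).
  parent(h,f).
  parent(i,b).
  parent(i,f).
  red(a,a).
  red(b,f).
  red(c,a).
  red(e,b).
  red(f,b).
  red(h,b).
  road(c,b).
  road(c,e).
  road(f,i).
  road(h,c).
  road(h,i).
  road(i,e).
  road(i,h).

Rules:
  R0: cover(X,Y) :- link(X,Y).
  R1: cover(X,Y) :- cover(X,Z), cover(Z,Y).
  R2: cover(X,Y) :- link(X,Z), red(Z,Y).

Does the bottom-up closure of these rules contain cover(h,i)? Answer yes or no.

round 1: derive cover(a,e) via R0 from link(a,e)
round 1: derive cover(c,a) via R0 from link(c,a)
round 1: derive cover(e,i) via R0 from link(e,i)
round 1: derive cover(f,a) via R0 from link(f,a)
round 1: derive cover(h,e) via R0 from link(h,e)
round 1: derive cover(i,i) via R0 from link(i,i)
round 1: derive cover(a,b) via R2 from link(a,e), red(e,b)
round 1: derive cover(h,b) via R2 from link(h,e), red(e,b)
round 2: derive cover(a,i) via R1 from cover(a,e), cover(e,i)
round 2: derive cover(c,b) via R1 from cover(c,a), cover(a,b)
round 2: derive cover(c,e) via R1 from cover(c,a), cover(a,e)
round 2: derive cover(f,b) via R1 from cover(f,a), cover(a,b)
round 2: derive cover(f,e) via R1 from cover(f,a), cover(a,e)
round 2: derive cover(h,i) via R1 from cover(h,e), cover(e,i)
round 3: derive cover(c,i) via R1 from cover(c,a), cover(a,i)
round 3: derive cover(f,i) via R1 from cover(f,a), cover(a,i)

yes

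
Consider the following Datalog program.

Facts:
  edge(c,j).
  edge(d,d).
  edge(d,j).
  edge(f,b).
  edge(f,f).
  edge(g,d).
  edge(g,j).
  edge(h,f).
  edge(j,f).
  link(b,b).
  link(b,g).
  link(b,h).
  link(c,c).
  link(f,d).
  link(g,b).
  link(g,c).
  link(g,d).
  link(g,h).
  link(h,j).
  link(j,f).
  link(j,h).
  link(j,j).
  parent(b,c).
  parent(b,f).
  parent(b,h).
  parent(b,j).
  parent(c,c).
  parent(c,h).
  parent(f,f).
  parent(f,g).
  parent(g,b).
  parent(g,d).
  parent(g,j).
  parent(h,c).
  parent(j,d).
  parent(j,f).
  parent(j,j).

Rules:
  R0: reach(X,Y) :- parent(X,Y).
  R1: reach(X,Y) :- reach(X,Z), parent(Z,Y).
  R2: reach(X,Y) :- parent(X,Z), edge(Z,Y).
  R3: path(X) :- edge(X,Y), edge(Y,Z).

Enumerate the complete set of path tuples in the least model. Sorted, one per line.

path(c)
path(d)
path(f)
path(g)
path(h)
path(j)

round 1: derive path(c) via R3 from edge(c,j), edge(j,f)
round 1: derive path(d) via R3 from edge(d,d), edge(d,d)
round 1: derive path(f) via R3 from edge(f,f), edge(f,b)
round 1: derive path(g) via R3 from edge(g,d), edge(d,d)
round 1: derive path(h) via R3 from edge(h,f), edge(f,b)
round 1: derive path(j) via R3 from edge(j,f), edge(f,b)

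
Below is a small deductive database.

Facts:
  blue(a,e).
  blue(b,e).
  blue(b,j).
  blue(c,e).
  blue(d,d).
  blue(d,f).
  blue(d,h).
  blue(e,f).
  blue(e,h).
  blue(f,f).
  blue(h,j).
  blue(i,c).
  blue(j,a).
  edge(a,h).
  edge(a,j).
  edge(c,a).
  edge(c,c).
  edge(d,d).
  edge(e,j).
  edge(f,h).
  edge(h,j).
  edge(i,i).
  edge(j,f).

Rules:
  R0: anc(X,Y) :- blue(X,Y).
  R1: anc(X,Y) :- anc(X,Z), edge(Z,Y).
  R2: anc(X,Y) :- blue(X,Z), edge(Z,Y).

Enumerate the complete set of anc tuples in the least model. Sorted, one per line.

round 1: derive anc(a,e) via R0 from blue(a,e)
round 1: derive anc(b,e) via R0 from blue(b,e)
round 1: derive anc(b,j) via R0 from blue(b,j)
round 1: derive anc(c,e) via R0 from blue(c,e)
round 1: derive anc(d,d) via R0 from blue(d,d)
round 1: derive anc(d,f) via R0 from blue(d,f)
round 1: derive anc(d,h) via R0 from blue(d,h)
round 1: derive anc(e,f) via R0 from blue(e,f)
round 1: derive anc(e,h) via R0 from blue(e,h)
round 1: derive anc(f,f) via R0 from blue(f,f)
round 1: derive anc(h,j) via R0 from blue(h,j)
round 1: derive anc(i,c) via R0 from blue(i,c)
round 1: derive anc(j,a) via R0 from blue(j,a)
round 1: derive anc(a,j) via R2 from blue(a,e), edge(e,j)
round 1: derive anc(b,f) via R2 from blue(b,j), edge(j,f)
round 1: derive anc(c,j) via R2 from blue(c,e), edge(e,j)
round 1: derive anc(d,j) via R2 from blue(d,h), edge(h,j)
round 1: derive anc(e,j) via R2 from blue(e,h), edge(h,j)
round 1: derive anc(f,h) via R2 from blue(f,f), edge(f,h)
round 1: derive anc(h,f) via R2 from blue(h,j), edge(j,f)
round 1: derive anc(i,a) via R2 from blue(i,c), edge(c,a)
round 1: derive anc(j,h) via R2 from blue(j,a), edge(a,h)
round 1: derive anc(j,j) via R2 from blue(j,a), edge(a,j)
round 2: derive anc(a,f) via R1 from anc(a,j), edge(j,f)
round 2: derive anc(b,h) via R1 from anc(b,f), edge(f,h)
round 2: derive anc(c,f) via R1 from anc(c,j), edge(j,f)
round 2: derive anc(f,j) via R1 from anc(f,h), edge(h,j)
round 2: derive anc(h,h) via R1 from anc(h,f), edge(f,h)
round 2: derive anc(i,h) via R1 from anc(i,a), edge(a,h)
round 2: derive anc(i,j) via R1 from anc(i,a), edge(a,j)
round 2: derive anc(j,f) via R1 from anc(j,j), edge(j,f)
round 3: derive anc(a,h) via R1 from anc(a,f), edge(f,h)
round 3: derive anc(c,h) via R1 from anc(c,f), edge(f,h)
round 3: derive anc(i,f) via R1 from anc(i,j), edge(j,f)

anc(a,e)
anc(a,f)
anc(a,h)
anc(a,j)
anc(b,e)
anc(b,f)
anc(b,h)
anc(b,j)
anc(c,e)
anc(c,f)
anc(c,h)
anc(c,j)
anc(d,d)
anc(d,f)
anc(d,h)
anc(d,j)
anc(e,f)
anc(e,h)
anc(e,j)
anc(f,f)
anc(f,h)
anc(f,j)
anc(h,f)
anc(h,h)
anc(h,j)
anc(i,a)
anc(i,c)
anc(i,f)
anc(i,h)
anc(i,j)
anc(j,a)
anc(j,f)
anc(j,h)
anc(j,j)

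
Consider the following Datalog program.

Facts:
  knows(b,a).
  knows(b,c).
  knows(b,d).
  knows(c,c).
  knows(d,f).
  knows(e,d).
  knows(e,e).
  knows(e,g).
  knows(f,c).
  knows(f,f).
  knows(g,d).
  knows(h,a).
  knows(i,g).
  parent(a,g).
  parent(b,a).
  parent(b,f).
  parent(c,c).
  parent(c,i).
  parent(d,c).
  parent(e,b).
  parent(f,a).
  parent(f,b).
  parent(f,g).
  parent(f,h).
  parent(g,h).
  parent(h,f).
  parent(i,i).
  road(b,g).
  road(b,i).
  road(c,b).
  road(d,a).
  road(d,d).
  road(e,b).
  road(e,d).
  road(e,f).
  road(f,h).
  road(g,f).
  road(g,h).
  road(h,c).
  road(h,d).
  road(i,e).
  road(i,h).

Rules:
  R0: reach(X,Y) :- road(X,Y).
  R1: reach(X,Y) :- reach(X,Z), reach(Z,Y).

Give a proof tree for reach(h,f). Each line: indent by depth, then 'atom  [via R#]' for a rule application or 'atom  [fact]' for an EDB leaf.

reach(h,f)  [via R1]
  reach(h,b)  [via R1]
    reach(h,c)  [via R0]
      road(h,c)  [fact]
    reach(c,b)  [via R0]
      road(c,b)  [fact]
  reach(b,f)  [via R1]
    reach(b,g)  [via R0]
      road(b,g)  [fact]
    reach(g,f)  [via R0]
      road(g,f)  [fact]

round 1: derive reach(b,g) via R0 from road(b,g)
round 1: derive reach(b,i) via R0 from road(b,i)
round 1: derive reach(c,b) via R0 from road(c,b)
round 1: derive reach(d,a) via R0 from road(d,a)
round 1: derive reach(d,d) via R0 from road(d,d)
round 1: derive reach(e,b) via R0 from road(e,b)
round 1: derive reach(e,d) via R0 from road(e,d)
round 1: derive reach(e,f) via R0 from road(e,f)
round 1: derive reach(f,h) via R0 from road(f,h)
round 1: derive reach(g,f) via R0 from road(g,f)
round 1: derive reach(g,h) via R0 from road(g,h)
round 1: derive reach(h,c) via R0 from road(h,c)
round 1: derive reach(h,d) via R0 from road(h,d)
round 1: derive reach(i,e) via R0 from road(i,e)
round 1: derive reach(i,h) via R0 from road(i,h)
round 2: derive reach(b,e) via R1 from reach(b,i), reach(i,e)
round 2: derive reach(b,f) via R1 from reach(b,g), reach(g,f)
round 2: derive reach(b,h) via R1 from reach(b,g), reach(g,h)
round 2: derive reach(c,g) via R1 from reach(c,b), reach(b,g)
round 2: derive reach(c,i) via R1 from reach(c,b), reach(b,i)
round 2: derive reach(e,a) via R1 from reach(e,d), reach(d,a)
round 2: derive reach(e,g) via R1 from reach(e,b), reach(b,g)
round 2: derive reach(e,h) via R1 from reach(e,f), reach(f,h)
round 2: derive reach(e,i) via R1 from reach(e,b), reach(b,i)
round 2: derive reach(f,c) via R1 from reach(f,h), reach(h,c)
round 2: derive reach(f,d) via R1 from reach(f,h), reach(h,d)
round 2: derive reach(g,c) via R1 from reach(g,h), reach(h,c)
round 2: derive reach(g,d) via R1 from reach(g,h), reach(h,d)
round 2: derive reach(h,a) via R1 from reach(h,d), reach(d,a)
round 2: derive reach(h,b) via R1 from reach(h,c), reach(c,b)
round 2: derive reach(i,b) via R1 from reach(i,e), reach(e,b)
round 2: derive reach(i,c) via R1 from reach(i,h), reach(h,c)
round 2: derive reach(i,d) via R1 from reach(i,e), reach(e,d)
round 2: derive reach(i,f) via R1 from reach(i,e), reach(e,f)
round 3: derive reach(b,a) via R1 from reach(b,e), reach(e,a)
round 3: derive reach(b,b) via R1 from reach(b,e), reach(e,b)
round 3: derive reach(b,c) via R1 from reach(b,f), reach(f,c)
round 3: derive reach(b,d) via R1 from reach(b,e), reach(e,d)
round 3: derive reach(c,c) via R1 from reach(c,g), reach(g,c)
round 3: derive reach(c,d) via R1 from reach(c,g), reach(g,d)
round 3: derive reach(c,e) via R1 from reach(c,b), reach(b,e)
round 3: derive reach(c,f) via R1 from reach(c,b), reach(b,f)
round 3: derive reach(c,h) via R1 from reach(c,b), reach(b,h)
round 3: derive reach(e,c) via R1 from reach(e,f), reach(f,c)
round 3: derive reach(e,e) via R1 from reach(e,b), reach(b,e)
round 3: derive reach(f,a) via R1 from reach(f,d), reach(d,a)
round 3: derive reach(f,b) via R1 from reach(f,c), reach(c,b)
round 3: derive reach(f,g) via R1 from reach(f,c), reach(c,g)
round 3: derive reach(f,i) via R1 from reach(f,c), reach(c,i)
round 3: derive reach(g,a) via R1 from reach(g,d), reach(d,a)
round 3: derive reach(g,b) via R1 from reach(g,c), reach(c,b)
round 3: derive reach(g,g) via R1 from reach(g,c), reach(c,g)
round 3: derive reach(g,i) via R1 from reach(g,c), reach(c,i)
round 3: derive reach(h,e) via R1 from reach(h,b), reach(b,e)
round 3: derive reach(h,f) via R1 from reach(h,b), reach(b,f)
round 3: derive reach(h,g) via R1 from reach(h,b), reach(b,g)
round 3: derive reach(h,h) via R1 from reach(h,b), reach(b,h)
round 3: derive reach(h,i) via R1 from reach(h,b), reach(b,i)
round 3: derive reach(i,a) via R1 from reach(i,d), reach(d,a)
round 3: derive reach(i,g) via R1 from reach(i,b), reach(b,g)
round 3: derive reach(i,i) via R1 from reach(i,b), reach(b,i)
round 4: derive reach(c,a) via R1 from reach(c,b), reach(b,a)
round 4: derive reach(f,e) via R1 from reach(f,b), reach(b,e)
round 4: derive reach(f,f) via R1 from reach(f,b), reach(b,f)
round 4: derive reach(g,e) via R1 from reach(g,b), reach(b,e)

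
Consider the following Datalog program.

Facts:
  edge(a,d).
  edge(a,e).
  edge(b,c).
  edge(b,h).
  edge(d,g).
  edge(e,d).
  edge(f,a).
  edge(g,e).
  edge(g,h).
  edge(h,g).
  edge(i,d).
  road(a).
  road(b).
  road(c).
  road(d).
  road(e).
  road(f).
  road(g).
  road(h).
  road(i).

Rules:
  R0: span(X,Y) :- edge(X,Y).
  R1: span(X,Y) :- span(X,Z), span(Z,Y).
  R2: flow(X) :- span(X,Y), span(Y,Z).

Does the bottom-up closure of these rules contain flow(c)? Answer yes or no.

round 1: derive span(a,d) via R0 from edge(a,d)
round 1: derive span(a,e) via R0 from edge(a,e)
round 1: derive span(b,c) via R0 from edge(b,c)
round 1: derive span(b,h) via R0 from edge(b,h)
round 1: derive span(d,g) via R0 from edge(d,g)
round 1: derive span(e,d) via R0 from edge(e,d)
round 1: derive span(f,a) via R0 from edge(f,a)
round 1: derive span(g,e) via R0 from edge(g,e)
round 1: derive span(g,h) via R0 from edge(g,h)
round 1: derive span(h,g) via R0 from edge(h,g)
round 1: derive span(i,d) via R0 from edge(i,d)
round 2: derive span(a,g) via R1 from span(a,d), span(d,g)
round 2: derive span(b,g) via R1 from span(b,h), span(h,g)
round 2: derive span(d,e) via R1 from span(d,g), span(g,e)
round 2: derive span(d,h) via R1 from span(d,g), span(g,h)
round 2: derive span(e,g) via R1 from span(e,d), span(d,g)
round 2: derive span(f,d) via R1 from span(f,a), span(a,d)
round 2: derive span(f,e) via R1 from span(f,a), span(a,e)
round 2: derive span(g,d) via R1 from span(g,e), span(e,d)
round 2: derive span(g,g) via R1 from span(g,h), span(h,g)
round 2: derive span(h,e) via R1 from span(h,g), span(g,e)
round 2: derive span(h,h) via R1 from span(h,g), span(g,h)
round 2: derive span(i,g) via R1 from span(i,d), span(d,g)
round 2: derive flow(a) via R2 from span(a,d), span(d,g)
round 2: derive flow(b) via R2 from span(b,h), span(h,g)
round 2: derive flow(d) via R2 from span(d,g), span(g,e)
round 2: derive flow(e) via R2 from span(e,d), span(d,g)
round 2: derive flow(f) via R2 from span(f,a), span(a,d)
round 2: derive flow(g) via R2 from span(g,e), span(e,d)
round 2: derive flow(h) via R2 from span(h,g), span(g,e)
round 2: derive flow(i) via R2 from span(i,d), span(d,g)
round 3: derive span(a,h) via R1 from span(a,d), span(d,h)
round 3: derive span(b,d) via R1 from span(b,g), span(g,d)
round 3: derive span(b,e) via R1 from span(b,g), span(g,e)
round 3: derive span(d,d) via R1 from span(d,e), span(e,d)
round 3: derive span(e,e) via R1 from span(e,d), span(d,e)
round 3: derive span(e,h) via R1 from span(e,d), span(d,h)
round 3: derive span(f,g) via R1 from span(f,a), span(a,g)
round 3: derive span(f,h) via R1 from span(f,d), span(d,h)
round 3: derive span(h,d) via R1 from span(h,e), span(e,d)
round 3: derive span(i,e) via R1 from span(i,d), span(d,e)
round 3: derive span(i,h) via R1 from span(i,d), span(d,h)

no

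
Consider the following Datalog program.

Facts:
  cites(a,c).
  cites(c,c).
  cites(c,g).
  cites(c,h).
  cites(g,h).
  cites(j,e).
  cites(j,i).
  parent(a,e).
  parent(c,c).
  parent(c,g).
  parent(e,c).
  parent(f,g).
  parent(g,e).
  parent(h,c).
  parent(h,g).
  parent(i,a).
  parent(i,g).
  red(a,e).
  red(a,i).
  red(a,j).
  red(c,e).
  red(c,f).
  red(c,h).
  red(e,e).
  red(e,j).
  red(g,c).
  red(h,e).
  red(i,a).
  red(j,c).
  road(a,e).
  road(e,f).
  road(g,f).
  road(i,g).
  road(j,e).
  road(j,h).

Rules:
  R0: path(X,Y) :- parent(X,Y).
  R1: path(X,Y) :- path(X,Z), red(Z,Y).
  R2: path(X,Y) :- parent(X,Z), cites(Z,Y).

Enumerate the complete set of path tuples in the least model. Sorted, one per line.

path(a,c)
path(a,e)
path(a,f)
path(a,h)
path(a,j)
path(c,c)
path(c,e)
path(c,f)
path(c,g)
path(c,h)
path(c,j)
path(e,c)
path(e,e)
path(e,f)
path(e,g)
path(e,h)
path(e,j)
path(f,c)
path(f,e)
path(f,f)
path(f,g)
path(f,h)
path(f,j)
path(g,c)
path(g,e)
path(g,f)
path(g,h)
path(g,j)
path(h,c)
path(h,e)
path(h,f)
path(h,g)
path(h,h)
path(h,j)
path(i,a)
path(i,c)
path(i,e)
path(i,f)
path(i,g)
path(i,h)
path(i,i)
path(i,j)

round 1: derive path(a,e) via R0 from parent(a,e)
round 1: derive path(c,c) via R0 from parent(c,c)
round 1: derive path(c,g) via R0 from parent(c,g)
round 1: derive path(e,c) via R0 from parent(e,c)
round 1: derive path(f,g) via R0 from parent(f,g)
round 1: derive path(g,e) via R0 from parent(g,e)
round 1: derive path(h,c) via R0 from parent(h,c)
round 1: derive path(h,g) via R0 from parent(h,g)
round 1: derive path(i,a) via R0 from parent(i,a)
round 1: derive path(i,g) via R0 from parent(i,g)
round 1: derive path(c,h) via R2 from parent(c,c), cites(c,h)
round 1: derive path(e,g) via R2 from parent(e,c), cites(c,g)
round 1: derive path(e,h) via R2 from parent(e,c), cites(c,h)
round 1: derive path(f,h) via R2 from parent(f,g), cites(g,h)
round 1: derive path(h,h) via R2 from parent(h,c), cites(c,h)
round 1: derive path(i,c) via R2 from parent(i,a), cites(a,c)
round 1: derive path(i,h) via R2 from parent(i,g), cites(g,h)
round 2: derive path(a,j) via R1 from path(a,e), red(e,j)
round 2: derive path(c,e) via R1 from path(c,c), red(c,e)
round 2: derive path(c,f) via R1 from path(c,c), red(c,f)
round 2: derive path(e,e) via R1 from path(e,c), red(c,e)
round 2: derive path(e,f) via R1 from path(e,c), red(c,f)
round 2: derive path(f,c) via R1 from path(f,g), red(g,c)
round 2: derive path(f,e) via R1 from path(f,h), red(h,e)
round 2: derive path(g,j) via R1 from path(g,e), red(e,j)
round 2: derive path(h,e) via R1 from path(h,c), red(c,e)
round 2: derive path(h,f) via R1 from path(h,c), red(c,f)
round 2: derive path(i,e) via R1 from path(i,a), red(a,e)
round 2: derive path(i,f) via R1 from path(i,c), red(c,f)
round 2: derive path(i,i) via R1 from path(i,a), red(a,i)
round 2: derive path(i,j) via R1 from path(i,a), red(a,j)
round 3: derive path(a,c) via R1 from path(a,j), red(j,c)
round 3: derive path(c,j) via R1 from path(c,e), red(e,j)
round 3: derive path(e,j) via R1 from path(e,e), red(e,j)
round 3: derive path(f,f) via R1 from path(f,c), red(c,f)
round 3: derive path(f,j) via R1 from path(f,e), red(e,j)
round 3: derive path(g,c) via R1 from path(g,j), red(j,c)
round 3: derive path(h,j) via R1 from path(h,e), red(e,j)
round 4: derive path(a,f) via R1 from path(a,c), red(c,f)
round 4: derive path(a,h) via R1 from path(a,c), red(c,h)
round 4: derive path(g,f) via R1 from path(g,c), red(c,f)
round 4: derive path(g,h) via R1 from path(g,c), red(c,h)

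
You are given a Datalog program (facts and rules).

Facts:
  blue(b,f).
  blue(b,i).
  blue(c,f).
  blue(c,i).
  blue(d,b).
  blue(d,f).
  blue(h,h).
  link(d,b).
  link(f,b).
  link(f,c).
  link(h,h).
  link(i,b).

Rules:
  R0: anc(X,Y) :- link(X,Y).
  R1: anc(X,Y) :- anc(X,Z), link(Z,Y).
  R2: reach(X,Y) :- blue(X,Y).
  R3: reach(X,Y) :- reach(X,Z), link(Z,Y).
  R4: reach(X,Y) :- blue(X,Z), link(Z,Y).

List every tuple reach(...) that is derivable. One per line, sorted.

reach(b,b)
reach(b,c)
reach(b,f)
reach(b,i)
reach(c,b)
reach(c,c)
reach(c,f)
reach(c,i)
reach(d,b)
reach(d,c)
reach(d,f)
reach(h,h)

round 1: derive reach(b,f) via R2 from blue(b,f)
round 1: derive reach(b,i) via R2 from blue(b,i)
round 1: derive reach(c,f) via R2 from blue(c,f)
round 1: derive reach(c,i) via R2 from blue(c,i)
round 1: derive reach(d,b) via R2 from blue(d,b)
round 1: derive reach(d,f) via R2 from blue(d,f)
round 1: derive reach(h,h) via R2 from blue(h,h)
round 1: derive reach(b,b) via R4 from blue(b,f), link(f,b)
round 1: derive reach(b,c) via R4 from blue(b,f), link(f,c)
round 1: derive reach(c,b) via R4 from blue(c,f), link(f,b)
round 1: derive reach(c,c) via R4 from blue(c,f), link(f,c)
round 1: derive reach(d,c) via R4 from blue(d,f), link(f,c)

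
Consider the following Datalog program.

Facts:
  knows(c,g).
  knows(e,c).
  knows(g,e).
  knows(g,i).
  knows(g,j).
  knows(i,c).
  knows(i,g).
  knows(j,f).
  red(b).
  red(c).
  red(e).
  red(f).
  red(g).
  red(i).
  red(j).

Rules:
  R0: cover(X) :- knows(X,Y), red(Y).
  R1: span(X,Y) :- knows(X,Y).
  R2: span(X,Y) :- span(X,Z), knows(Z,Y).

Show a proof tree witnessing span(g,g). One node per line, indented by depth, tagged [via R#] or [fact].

round 1: derive span(c,g) via R1 from knows(c,g)
round 1: derive span(e,c) via R1 from knows(e,c)
round 1: derive span(g,e) via R1 from knows(g,e)
round 1: derive span(g,i) via R1 from knows(g,i)
round 1: derive span(g,j) via R1 from knows(g,j)
round 1: derive span(i,c) via R1 from knows(i,c)
round 1: derive span(i,g) via R1 from knows(i,g)
round 1: derive span(j,f) via R1 from knows(j,f)
round 2: derive span(c,e) via R2 from span(c,g), knows(g,e)
round 2: derive span(c,i) via R2 from span(c,g), knows(g,i)
round 2: derive span(c,j) via R2 from span(c,g), knows(g,j)
round 2: derive span(e,g) via R2 from span(e,c), knows(c,g)
round 2: derive span(g,c) via R2 from span(g,e), knows(e,c)
round 2: derive span(g,f) via R2 from span(g,j), knows(j,f)
round 2: derive span(g,g) via R2 from span(g,i), knows(i,g)
round 2: derive span(i,e) via R2 from span(i,g), knows(g,e)
round 2: derive span(i,i) via R2 from span(i,g), knows(g,i)
round 2: derive span(i,j) via R2 from span(i,g), knows(g,j)
round 3: derive span(c,c) via R2 from span(c,e), knows(e,c)
round 3: derive span(c,f) via R2 from span(c,j), knows(j,f)
round 3: derive span(e,e) via R2 from span(e,g), knows(g,e)
round 3: derive span(e,i) via R2 from span(e,g), knows(g,i)
round 3: derive span(e,j) via R2 from span(e,g), knows(g,j)
round 3: derive span(i,f) via R2 from span(i,j), knows(j,f)
round 4: derive span(e,f) via R2 from span(e,j), knows(j,f)

span(g,g)  [via R2]
  span(g,i)  [via R1]
    knows(g,i)  [fact]
  knows(i,g)  [fact]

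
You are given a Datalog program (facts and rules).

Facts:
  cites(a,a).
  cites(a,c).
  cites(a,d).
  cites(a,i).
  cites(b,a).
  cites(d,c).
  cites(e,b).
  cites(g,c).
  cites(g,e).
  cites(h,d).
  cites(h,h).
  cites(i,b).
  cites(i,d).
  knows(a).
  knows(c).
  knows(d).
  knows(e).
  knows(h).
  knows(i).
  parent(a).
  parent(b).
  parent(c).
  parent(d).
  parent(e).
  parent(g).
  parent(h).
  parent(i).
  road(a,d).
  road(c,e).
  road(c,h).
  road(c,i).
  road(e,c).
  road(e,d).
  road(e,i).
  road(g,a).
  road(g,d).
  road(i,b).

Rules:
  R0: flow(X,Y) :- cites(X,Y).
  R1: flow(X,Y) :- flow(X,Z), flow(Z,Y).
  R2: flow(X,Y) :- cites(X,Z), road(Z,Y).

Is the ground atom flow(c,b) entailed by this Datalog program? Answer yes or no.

round 1: derive flow(a,a) via R0 from cites(a,a)
round 1: derive flow(a,c) via R0 from cites(a,c)
round 1: derive flow(a,d) via R0 from cites(a,d)
round 1: derive flow(a,i) via R0 from cites(a,i)
round 1: derive flow(b,a) via R0 from cites(b,a)
round 1: derive flow(d,c) via R0 from cites(d,c)
round 1: derive flow(e,b) via R0 from cites(e,b)
round 1: derive flow(g,c) via R0 from cites(g,c)
round 1: derive flow(g,e) via R0 from cites(g,e)
round 1: derive flow(h,d) via R0 from cites(h,d)
round 1: derive flow(h,h) via R0 from cites(h,h)
round 1: derive flow(i,b) via R0 from cites(i,b)
round 1: derive flow(i,d) via R0 from cites(i,d)
round 1: derive flow(a,b) via R2 from cites(a,i), road(i,b)
round 1: derive flow(a,e) via R2 from cites(a,c), road(c,e)
round 1: derive flow(a,h) via R2 from cites(a,c), road(c,h)
round 1: derive flow(b,d) via R2 from cites(b,a), road(a,d)
round 1: derive flow(d,e) via R2 from cites(d,c), road(c,e)
round 1: derive flow(d,h) via R2 from cites(d,c), road(c,h)
round 1: derive flow(d,i) via R2 from cites(d,c), road(c,i)
round 1: derive flow(g,d) via R2 from cites(g,e), road(e,d)
round 1: derive flow(g,h) via R2 from cites(g,c), road(c,h)
round 1: derive flow(g,i) via R2 from cites(g,c), road(c,i)
round 2: derive flow(b,b) via R1 from flow(b,a), flow(a,b)
round 2: derive flow(b,c) via R1 from flow(b,a), flow(a,c)
round 2: derive flow(b,e) via R1 from flow(b,a), flow(a,e)
round 2: derive flow(b,h) via R1 from flow(b,a), flow(a,h)
round 2: derive flow(b,i) via R1 from flow(b,a), flow(a,i)
round 2: derive flow(d,b) via R1 from flow(d,e), flow(e,b)
round 2: derive flow(d,d) via R1 from flow(d,h), flow(h,d)
round 2: derive flow(e,a) via R1 from flow(e,b), flow(b,a)
round 2: derive flow(e,d) via R1 from flow(e,b), flow(b,d)
round 2: derive flow(g,b) via R1 from flow(g,e), flow(e,b)
round 2: derive flow(h,c) via R1 from flow(h,d), flow(d,c)
round 2: derive flow(h,e) via R1 from flow(h,d), flow(d,e)
round 2: derive flow(h,i) via R1 from flow(h,d), flow(d,i)
round 2: derive flow(i,a) via R1 from flow(i,b), flow(b,a)
round 2: derive flow(i,c) via R1 from flow(i,d), flow(d,c)
round 2: derive flow(i,e) via R1 from flow(i,d), flow(d,e)
round 2: derive flow(i,h) via R1 from flow(i,d), flow(d,h)
round 2: derive flow(i,i) via R1 from flow(i,d), flow(d,i)
round 3: derive flow(d,a) via R1 from flow(d,b), flow(b,a)
round 3: derive flow(e,c) via R1 from flow(e,a), flow(a,c)
round 3: derive flow(e,e) via R1 from flow(e,a), flow(a,e)
round 3: derive flow(e,h) via R1 from flow(e,a), flow(a,h)
round 3: derive flow(e,i) via R1 from flow(e,a), flow(a,i)
round 3: derive flow(g,a) via R1 from flow(g,b), flow(b,a)
round 3: derive flow(h,a) via R1 from flow(h,e), flow(e,a)
round 3: derive flow(h,b) via R1 from flow(h,d), flow(d,b)

no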